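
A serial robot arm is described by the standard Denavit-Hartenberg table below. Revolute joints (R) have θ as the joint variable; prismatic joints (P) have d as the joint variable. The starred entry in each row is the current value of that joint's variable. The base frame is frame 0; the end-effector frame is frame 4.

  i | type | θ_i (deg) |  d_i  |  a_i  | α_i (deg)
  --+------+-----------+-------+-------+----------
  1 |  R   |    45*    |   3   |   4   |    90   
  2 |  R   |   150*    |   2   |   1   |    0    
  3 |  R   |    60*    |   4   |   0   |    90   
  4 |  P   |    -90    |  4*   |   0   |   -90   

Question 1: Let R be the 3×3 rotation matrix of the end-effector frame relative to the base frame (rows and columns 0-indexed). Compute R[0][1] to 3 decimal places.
0.354

End-effector y-axis (col 1 of R) = (0.3536,0.3536,-0.8660)
R[0][1] = 0.3536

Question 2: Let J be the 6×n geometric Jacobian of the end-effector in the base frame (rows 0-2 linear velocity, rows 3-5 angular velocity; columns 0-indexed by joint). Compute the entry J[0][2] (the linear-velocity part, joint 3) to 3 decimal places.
axis z_2 = (0.7071,-0.7071,0.0000); lever o_n−o_2 = (1.4142,-4.2426,3.4641)
cross product → J_v[:, 2] = (-2.4495,-2.4495,-2.0000)
J_ω[:, 2] = z_2
entry J[0][2] = -2.4495

-2.449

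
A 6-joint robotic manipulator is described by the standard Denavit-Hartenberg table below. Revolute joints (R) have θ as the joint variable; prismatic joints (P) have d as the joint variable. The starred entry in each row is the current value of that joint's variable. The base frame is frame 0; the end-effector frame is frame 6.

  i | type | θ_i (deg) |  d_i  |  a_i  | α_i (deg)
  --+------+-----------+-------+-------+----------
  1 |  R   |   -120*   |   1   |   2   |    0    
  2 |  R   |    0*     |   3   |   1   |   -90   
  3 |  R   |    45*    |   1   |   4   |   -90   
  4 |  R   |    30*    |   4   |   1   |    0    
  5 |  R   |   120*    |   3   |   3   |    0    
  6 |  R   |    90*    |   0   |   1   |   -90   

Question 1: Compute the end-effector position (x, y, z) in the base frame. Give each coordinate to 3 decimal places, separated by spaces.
after link 1: o_1 = (-1.0000, -1.7321, 1.0000)
after link 2: o_2 = (-1.5000, -2.5981, 4.0000)
after link 3: o_3 = (-2.0482, -5.5476, 1.1716)
after link 4: o_4 = (-1.3732, -3.3784, -2.2692)
after link 5: o_5 = (-0.6930, 0.7997, -2.5534)
after link 6: o_6 = (0.2338, 0.6729, -2.1999)

0.234 0.673 -2.200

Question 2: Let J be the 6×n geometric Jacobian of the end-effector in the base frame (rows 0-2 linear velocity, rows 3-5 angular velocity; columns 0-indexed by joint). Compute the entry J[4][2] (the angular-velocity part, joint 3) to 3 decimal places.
-0.500

axis z_2 = (0.8660,-0.5000,0.0000); lever o_n−o_2 = (1.7338,3.2710,-6.1999)
cross product → J_v[:, 2] = (3.0999,5.3693,3.6996)
J_ω[:, 2] = z_2
entry J[4][2] = -0.5000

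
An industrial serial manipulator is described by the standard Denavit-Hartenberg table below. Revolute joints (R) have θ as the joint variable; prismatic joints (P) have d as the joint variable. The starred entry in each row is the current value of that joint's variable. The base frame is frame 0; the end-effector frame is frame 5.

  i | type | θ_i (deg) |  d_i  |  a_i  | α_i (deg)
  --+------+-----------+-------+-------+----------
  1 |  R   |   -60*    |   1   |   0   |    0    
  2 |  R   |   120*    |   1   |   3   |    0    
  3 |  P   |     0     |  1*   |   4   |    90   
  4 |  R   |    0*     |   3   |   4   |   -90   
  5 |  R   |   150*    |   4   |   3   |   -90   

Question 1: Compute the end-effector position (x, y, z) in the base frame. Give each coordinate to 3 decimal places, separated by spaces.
5.500 6.526 7.000

after link 1: o_1 = (0.0000, 0.0000, 1.0000)
after link 2: o_2 = (1.5000, 2.5981, 2.0000)
after link 3: o_3 = (3.5000, 6.0622, 3.0000)
after link 4: o_4 = (8.0981, 8.0263, 3.0000)
after link 5: o_5 = (5.5000, 6.5263, 7.0000)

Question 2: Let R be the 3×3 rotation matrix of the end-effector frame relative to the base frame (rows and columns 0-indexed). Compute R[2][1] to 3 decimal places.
End-effector y-axis (col 1 of R) = (0.0000,-0.0000,-1.0000)
R[2][1] = -1.0000

-1.000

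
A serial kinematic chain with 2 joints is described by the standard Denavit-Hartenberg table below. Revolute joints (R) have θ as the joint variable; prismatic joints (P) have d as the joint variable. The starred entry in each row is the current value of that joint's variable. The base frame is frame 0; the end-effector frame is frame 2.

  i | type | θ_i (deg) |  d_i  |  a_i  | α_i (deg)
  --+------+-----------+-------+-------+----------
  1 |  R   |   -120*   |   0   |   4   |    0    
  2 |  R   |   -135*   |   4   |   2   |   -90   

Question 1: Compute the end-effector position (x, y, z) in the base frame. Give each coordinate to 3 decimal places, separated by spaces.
-2.518 -1.532 4.000

after link 1: o_1 = (-2.0000, -3.4641, 0.0000)
after link 2: o_2 = (-2.5176, -1.5322, 4.0000)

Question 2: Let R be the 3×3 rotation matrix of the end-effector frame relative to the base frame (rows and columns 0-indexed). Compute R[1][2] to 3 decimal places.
End-effector z-axis (col 2 of R) = (-0.9659,-0.2588,0.0000)
R[1][2] = -0.2588

-0.259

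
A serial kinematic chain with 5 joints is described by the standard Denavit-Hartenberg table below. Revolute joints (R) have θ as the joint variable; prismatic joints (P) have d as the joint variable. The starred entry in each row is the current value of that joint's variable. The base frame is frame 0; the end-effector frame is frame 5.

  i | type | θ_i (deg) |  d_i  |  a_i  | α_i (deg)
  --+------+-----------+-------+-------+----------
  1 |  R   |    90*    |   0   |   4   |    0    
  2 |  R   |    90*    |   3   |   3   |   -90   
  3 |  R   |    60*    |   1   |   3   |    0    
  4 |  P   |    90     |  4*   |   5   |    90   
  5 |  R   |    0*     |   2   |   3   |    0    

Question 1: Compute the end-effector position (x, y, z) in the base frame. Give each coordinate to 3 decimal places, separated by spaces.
1.428 -1.000 -5.330

after link 1: o_1 = (0.0000, 4.0000, 0.0000)
after link 2: o_2 = (-3.0000, 4.0000, 3.0000)
after link 3: o_3 = (-4.5000, 3.0000, 0.4019)
after link 4: o_4 = (-0.1699, -1.0000, -2.0981)
after link 5: o_5 = (1.4282, -1.0000, -5.3301)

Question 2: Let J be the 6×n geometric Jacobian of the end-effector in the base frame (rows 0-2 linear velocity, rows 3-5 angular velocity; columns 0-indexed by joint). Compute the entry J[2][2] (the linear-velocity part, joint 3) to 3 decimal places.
axis z_2 = (-0.0000,-1.0000,0.0000); lever o_n−o_2 = (4.4282,-5.0000,-8.3301)
cross product → J_v[:, 2] = (8.3301,-0.0000,4.4282)
J_ω[:, 2] = z_2
entry J[2][2] = 4.4282

4.428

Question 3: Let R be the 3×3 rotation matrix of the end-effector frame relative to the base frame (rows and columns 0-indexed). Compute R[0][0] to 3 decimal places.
End-effector x-axis (col 0 of R) = (0.8660,-0.0000,-0.5000)
R[0][0] = 0.8660

0.866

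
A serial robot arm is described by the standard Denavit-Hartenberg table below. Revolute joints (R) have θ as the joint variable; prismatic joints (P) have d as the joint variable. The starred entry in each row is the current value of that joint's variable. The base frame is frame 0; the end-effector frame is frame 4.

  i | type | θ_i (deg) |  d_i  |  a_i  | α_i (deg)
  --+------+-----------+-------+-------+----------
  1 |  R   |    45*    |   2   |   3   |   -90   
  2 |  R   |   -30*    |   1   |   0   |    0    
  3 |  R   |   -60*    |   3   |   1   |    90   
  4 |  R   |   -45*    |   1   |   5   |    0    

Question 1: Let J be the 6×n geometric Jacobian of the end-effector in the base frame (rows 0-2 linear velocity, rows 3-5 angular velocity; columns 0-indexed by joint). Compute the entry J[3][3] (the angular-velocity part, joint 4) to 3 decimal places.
-0.707

axis z_3 = (-0.7071,-0.7071,0.0000); lever o_n−o_3 = (1.7929,-3.2071,3.5355)
cross product → J_v[:, 3] = (-2.5000,2.5000,3.5355)
J_ω[:, 3] = z_3
entry J[3][3] = -0.7071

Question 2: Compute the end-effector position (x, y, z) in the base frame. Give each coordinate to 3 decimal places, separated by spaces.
after link 1: o_1 = (2.1213, 2.1213, 2.0000)
after link 2: o_2 = (1.4142, 2.8284, 2.0000)
after link 3: o_3 = (-0.7071, 4.9497, 3.0000)
after link 4: o_4 = (1.0858, 1.7426, 6.5355)

1.086 1.743 6.536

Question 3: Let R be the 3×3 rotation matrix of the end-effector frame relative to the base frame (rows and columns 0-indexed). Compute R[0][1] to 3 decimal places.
End-effector y-axis (col 1 of R) = (-0.5000,0.5000,0.7071)
R[0][1] = -0.5000

-0.500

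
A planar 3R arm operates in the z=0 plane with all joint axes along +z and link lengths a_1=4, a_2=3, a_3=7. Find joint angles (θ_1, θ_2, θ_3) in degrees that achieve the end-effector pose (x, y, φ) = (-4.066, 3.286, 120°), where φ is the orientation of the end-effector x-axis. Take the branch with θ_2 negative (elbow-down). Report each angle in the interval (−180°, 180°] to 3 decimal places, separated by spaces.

-53.052 -135.006 -51.942

wrist centre = target − a_3·(cos φ, sin φ) = (-0.5660, -2.7762)
cos θ_2 = (8.0275−4²−3²)/(2·4·3) = -0.7072; θ_2 = -135.0065° (elbow-down)
β = atan2(-2.7762,-0.5660) = -101.5234°; ψ = atan2(-2.1211,1.8784) = -48.4717°
θ_1 = β − ψ = -53.0517°
θ_3 = φ − θ_1 − θ_2 = -51.9419° (wrapped to (-180°,180°])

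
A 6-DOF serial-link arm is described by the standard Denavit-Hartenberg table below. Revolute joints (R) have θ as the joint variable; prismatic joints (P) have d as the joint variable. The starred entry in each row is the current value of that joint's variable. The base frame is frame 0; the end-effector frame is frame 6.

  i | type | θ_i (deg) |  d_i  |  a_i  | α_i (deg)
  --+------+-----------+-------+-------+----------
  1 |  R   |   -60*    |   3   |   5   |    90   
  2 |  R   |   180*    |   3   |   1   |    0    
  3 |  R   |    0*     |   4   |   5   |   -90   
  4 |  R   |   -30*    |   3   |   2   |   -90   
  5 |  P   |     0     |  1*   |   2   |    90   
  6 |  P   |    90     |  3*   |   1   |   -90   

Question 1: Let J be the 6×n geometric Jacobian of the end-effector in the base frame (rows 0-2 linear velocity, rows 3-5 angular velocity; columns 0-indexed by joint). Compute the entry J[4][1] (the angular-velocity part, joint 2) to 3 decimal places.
-0.500

axis z_1 = (-0.8660,-0.5000,0.0000); lever o_n−o_1 = (-11.5263,5.4282,-6.0000)
cross product → J_v[:, 1] = (3.0000,-5.1962,-10.4641)
J_ω[:, 1] = z_1
entry J[4][1] = -0.5000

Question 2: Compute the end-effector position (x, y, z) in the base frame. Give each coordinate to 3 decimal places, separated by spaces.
-9.026 1.098 -3.000

after link 1: o_1 = (2.5000, -4.3301, 3.0000)
after link 2: o_2 = (-0.5981, -4.9641, 3.0000)
after link 3: o_3 = (-6.5622, -2.6340, 3.0000)
after link 4: o_4 = (-8.2942, -1.6340, 0.0000)
after link 5: o_5 = (-9.5263, 0.2321, 0.0000)
after link 6: o_6 = (-9.0263, 1.0981, -3.0000)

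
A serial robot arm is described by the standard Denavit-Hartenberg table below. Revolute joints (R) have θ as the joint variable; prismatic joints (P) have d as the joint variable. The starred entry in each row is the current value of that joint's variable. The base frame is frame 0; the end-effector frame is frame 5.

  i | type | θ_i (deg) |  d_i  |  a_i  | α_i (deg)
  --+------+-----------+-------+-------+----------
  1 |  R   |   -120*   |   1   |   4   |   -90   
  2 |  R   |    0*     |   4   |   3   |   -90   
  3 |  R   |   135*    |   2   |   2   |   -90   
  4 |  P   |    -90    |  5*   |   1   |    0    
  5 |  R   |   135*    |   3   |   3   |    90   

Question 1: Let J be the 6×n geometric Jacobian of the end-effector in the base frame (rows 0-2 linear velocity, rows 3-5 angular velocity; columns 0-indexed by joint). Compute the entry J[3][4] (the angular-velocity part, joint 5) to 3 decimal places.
0.966

axis z_4 = (0.9659,0.2588,0.0000); lever o_n−o_4 = (2.3487,2.8255,2.1213)
cross product → J_v[:, 4] = (0.5490,-2.0490,2.1213)
J_ω[:, 4] = z_4
entry J[3][4] = 0.9659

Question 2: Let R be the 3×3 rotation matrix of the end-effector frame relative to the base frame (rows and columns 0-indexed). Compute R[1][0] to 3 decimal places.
0.683

End-effector x-axis (col 0 of R) = (-0.1830,0.6830,0.7071)
R[1][0] = 0.6830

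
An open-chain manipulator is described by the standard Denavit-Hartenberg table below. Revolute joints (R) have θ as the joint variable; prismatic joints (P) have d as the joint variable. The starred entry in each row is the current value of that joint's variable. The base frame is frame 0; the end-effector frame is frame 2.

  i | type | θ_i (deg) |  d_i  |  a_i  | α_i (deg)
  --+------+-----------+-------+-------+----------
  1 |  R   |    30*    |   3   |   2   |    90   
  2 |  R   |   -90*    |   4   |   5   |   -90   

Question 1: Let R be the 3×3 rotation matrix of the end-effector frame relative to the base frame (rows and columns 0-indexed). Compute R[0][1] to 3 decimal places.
End-effector y-axis (col 1 of R) = (-0.5000,0.8660,-0.0000)
R[0][1] = -0.5000

-0.500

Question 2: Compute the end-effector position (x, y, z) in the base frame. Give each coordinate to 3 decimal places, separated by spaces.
after link 1: o_1 = (1.7321, 1.0000, 3.0000)
after link 2: o_2 = (3.7321, -2.4641, -2.0000)

3.732 -2.464 -2.000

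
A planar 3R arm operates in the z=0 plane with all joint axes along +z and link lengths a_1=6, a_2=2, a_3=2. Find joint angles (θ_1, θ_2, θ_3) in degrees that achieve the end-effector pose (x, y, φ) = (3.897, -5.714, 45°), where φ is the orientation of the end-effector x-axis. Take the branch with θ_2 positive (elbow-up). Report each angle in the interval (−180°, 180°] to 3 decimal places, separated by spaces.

wrist centre = target − a_3·(cos φ, sin φ) = (2.4828, -7.1282)
cos θ_2 = (56.9757−6²−2²)/(2·6·2) = 0.7073; θ_2 = 44.9828° (elbow-up)
β = atan2(-7.1282,2.4828) = -70.7966°; ψ = atan2(1.4138,7.4146) = 10.7953°
θ_1 = β − ψ = -81.5919°
θ_3 = φ − θ_1 − θ_2 = 81.6091° (wrapped to (-180°,180°])

-81.592 44.983 81.609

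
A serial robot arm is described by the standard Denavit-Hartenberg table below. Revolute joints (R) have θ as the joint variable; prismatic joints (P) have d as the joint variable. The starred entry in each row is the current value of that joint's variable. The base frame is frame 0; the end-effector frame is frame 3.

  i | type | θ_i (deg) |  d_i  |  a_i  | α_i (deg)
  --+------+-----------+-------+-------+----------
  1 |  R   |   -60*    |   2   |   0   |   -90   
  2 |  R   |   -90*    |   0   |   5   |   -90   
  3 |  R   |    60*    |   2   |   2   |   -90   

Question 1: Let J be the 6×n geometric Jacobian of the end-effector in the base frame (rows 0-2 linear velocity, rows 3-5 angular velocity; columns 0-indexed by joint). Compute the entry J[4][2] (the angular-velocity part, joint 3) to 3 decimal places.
axis z_2 = (0.5000,-0.8660,-0.0000); lever o_n−o_2 = (-0.5000,-2.5981,1.0000)
cross product → J_v[:, 2] = (-0.8660,-0.5000,-1.7321)
J_ω[:, 2] = z_2
entry J[4][2] = -0.8660

-0.866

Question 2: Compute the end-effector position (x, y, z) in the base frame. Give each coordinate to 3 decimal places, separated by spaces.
-0.500 -2.598 8.000

after link 1: o_1 = (0.0000, 0.0000, 2.0000)
after link 2: o_2 = (-0.0000, -0.0000, 7.0000)
after link 3: o_3 = (-0.5000, -2.5981, 8.0000)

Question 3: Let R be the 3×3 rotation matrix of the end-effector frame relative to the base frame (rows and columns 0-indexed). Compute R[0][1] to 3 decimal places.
End-effector y-axis (col 1 of R) = (-0.5000,0.8660,0.0000)
R[0][1] = -0.5000

-0.500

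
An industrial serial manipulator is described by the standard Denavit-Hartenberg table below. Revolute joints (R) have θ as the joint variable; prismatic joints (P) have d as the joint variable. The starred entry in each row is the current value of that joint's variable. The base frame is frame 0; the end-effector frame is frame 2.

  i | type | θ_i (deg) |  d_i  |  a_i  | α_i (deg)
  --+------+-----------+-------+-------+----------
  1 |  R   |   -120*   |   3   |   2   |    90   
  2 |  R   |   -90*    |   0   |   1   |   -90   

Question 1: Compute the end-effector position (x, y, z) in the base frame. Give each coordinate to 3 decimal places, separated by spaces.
-1.000 -1.732 2.000

after link 1: o_1 = (-1.0000, -1.7321, 3.0000)
after link 2: o_2 = (-1.0000, -1.7321, 2.0000)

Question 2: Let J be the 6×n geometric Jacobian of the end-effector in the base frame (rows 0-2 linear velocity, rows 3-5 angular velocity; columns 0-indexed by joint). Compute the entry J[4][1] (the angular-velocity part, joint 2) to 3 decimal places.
axis z_1 = (-0.8660,0.5000,0.0000); lever o_n−o_1 = (-0.0000,0.0000,-1.0000)
cross product → J_v[:, 1] = (-0.5000,-0.8660,0.0000)
J_ω[:, 1] = z_1
entry J[4][1] = 0.5000

0.500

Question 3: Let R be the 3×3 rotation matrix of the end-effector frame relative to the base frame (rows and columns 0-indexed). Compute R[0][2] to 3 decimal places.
End-effector z-axis (col 2 of R) = (-0.5000,-0.8660,0.0000)
R[0][2] = -0.5000

-0.500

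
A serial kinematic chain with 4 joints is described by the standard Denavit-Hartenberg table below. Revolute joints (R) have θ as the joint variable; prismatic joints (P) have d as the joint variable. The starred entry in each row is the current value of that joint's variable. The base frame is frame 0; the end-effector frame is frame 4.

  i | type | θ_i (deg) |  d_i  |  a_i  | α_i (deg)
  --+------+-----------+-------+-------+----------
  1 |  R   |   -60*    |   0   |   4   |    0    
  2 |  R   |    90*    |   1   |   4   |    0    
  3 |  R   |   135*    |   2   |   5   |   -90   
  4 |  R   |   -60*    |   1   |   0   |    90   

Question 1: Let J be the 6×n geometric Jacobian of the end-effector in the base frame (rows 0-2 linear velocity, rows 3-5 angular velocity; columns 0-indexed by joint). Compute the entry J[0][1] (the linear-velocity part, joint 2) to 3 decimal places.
-2.328

axis z_1 = (0.0000,0.0000,1.0000); lever o_n−o_1 = (-1.6243,2.3282,3.0000)
cross product → J_v[:, 1] = (-2.3282,-1.6243,0.0000)
J_ω[:, 1] = z_1
entry J[0][1] = -2.3282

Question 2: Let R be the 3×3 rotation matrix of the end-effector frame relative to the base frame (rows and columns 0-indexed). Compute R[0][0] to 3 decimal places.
-0.483

End-effector x-axis (col 0 of R) = (-0.4830,0.1294,0.8660)
R[0][0] = -0.4830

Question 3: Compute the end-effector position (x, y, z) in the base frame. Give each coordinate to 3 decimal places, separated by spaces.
after link 1: o_1 = (2.0000, -3.4641, 0.0000)
after link 2: o_2 = (5.4641, -1.4641, 1.0000)
after link 3: o_3 = (0.6345, -0.1700, 3.0000)
after link 4: o_4 = (0.3757, -1.1359, 3.0000)

0.376 -1.136 3.000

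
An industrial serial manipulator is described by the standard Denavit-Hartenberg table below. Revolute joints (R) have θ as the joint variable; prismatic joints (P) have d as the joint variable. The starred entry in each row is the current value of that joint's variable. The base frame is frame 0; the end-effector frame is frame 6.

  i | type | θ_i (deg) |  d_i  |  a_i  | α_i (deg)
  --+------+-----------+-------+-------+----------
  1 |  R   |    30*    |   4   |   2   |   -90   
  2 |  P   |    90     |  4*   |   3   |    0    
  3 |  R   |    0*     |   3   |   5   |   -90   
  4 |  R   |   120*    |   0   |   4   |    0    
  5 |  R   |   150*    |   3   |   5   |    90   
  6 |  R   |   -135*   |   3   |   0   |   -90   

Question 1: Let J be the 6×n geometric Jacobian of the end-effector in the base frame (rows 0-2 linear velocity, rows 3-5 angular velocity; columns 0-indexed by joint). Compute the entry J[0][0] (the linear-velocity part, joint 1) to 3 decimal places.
-6.892

axis z_0 = ẑ; lever o_n−o_0 = (-5.1340,6.8923,1.0000)
cross product → J_v[:, 0] = (-6.8923,-5.1340,0.0000)
J_ω[:, 0] = z_0
entry J[0][0] = -6.8923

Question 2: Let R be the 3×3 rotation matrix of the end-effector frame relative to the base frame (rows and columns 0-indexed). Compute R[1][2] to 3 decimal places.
End-effector z-axis (col 2 of R) = (0.2588,0.9659,0.0000)
R[1][2] = 0.9659

0.966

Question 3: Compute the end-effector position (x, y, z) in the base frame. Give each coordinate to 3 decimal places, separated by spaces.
-5.134 6.892 1.000

after link 1: o_1 = (1.7321, 1.0000, 4.0000)
after link 2: o_2 = (-0.2679, 4.4641, 1.0000)
after link 3: o_3 = (-1.7679, 7.0622, -4.0000)
after link 4: o_4 = (-0.0359, 4.0622, -2.0000)
after link 5: o_5 = (-5.1340, 6.8923, -2.0000)
after link 6: o_6 = (-5.1340, 6.8923, 1.0000)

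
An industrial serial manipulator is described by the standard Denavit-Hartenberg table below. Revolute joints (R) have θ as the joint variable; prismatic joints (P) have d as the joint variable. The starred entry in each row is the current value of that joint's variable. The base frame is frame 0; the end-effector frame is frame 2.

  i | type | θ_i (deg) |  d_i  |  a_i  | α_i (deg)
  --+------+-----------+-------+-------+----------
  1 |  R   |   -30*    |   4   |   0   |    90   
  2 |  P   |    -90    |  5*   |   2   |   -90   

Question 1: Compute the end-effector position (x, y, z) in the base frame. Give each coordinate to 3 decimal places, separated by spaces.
after link 1: o_1 = (0.0000, 0.0000, 4.0000)
after link 2: o_2 = (-2.5000, -4.3301, 2.0000)

-2.500 -4.330 2.000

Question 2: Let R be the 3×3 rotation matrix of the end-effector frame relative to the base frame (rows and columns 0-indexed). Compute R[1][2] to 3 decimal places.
End-effector z-axis (col 2 of R) = (0.8660,-0.5000,0.0000)
R[1][2] = -0.5000

-0.500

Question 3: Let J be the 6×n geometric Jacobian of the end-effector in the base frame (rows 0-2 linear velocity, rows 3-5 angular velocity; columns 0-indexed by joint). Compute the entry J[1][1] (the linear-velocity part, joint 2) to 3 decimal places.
prismatic axis z_1 = (-0.5000,-0.8660,0.0000)
J_v[:, 1] = z_1; J_ω[:, 1] = (0,0,0)
entry J[1][1] = -0.8660

-0.866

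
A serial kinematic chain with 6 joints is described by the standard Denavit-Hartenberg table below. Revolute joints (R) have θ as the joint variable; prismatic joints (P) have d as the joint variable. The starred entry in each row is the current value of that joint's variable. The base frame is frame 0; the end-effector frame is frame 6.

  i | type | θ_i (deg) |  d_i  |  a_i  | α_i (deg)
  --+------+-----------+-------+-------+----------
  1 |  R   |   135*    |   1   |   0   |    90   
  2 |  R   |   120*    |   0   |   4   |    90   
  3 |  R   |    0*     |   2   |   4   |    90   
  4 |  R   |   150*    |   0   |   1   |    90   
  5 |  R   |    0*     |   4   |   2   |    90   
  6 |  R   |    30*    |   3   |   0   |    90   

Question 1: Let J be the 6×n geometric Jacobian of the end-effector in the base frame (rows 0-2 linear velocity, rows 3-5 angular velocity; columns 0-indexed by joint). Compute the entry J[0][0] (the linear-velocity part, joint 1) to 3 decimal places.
-3.769

axis z_0 = ẑ; lever o_n−o_0 = (0.4737,3.7690,10.8923)
cross product → J_v[:, 0] = (-3.7690,0.4737,0.0000)
J_ω[:, 0] = z_0
entry J[0][0] = -3.7690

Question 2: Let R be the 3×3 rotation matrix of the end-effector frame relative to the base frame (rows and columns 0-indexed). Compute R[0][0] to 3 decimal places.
-0.707

End-effector x-axis (col 0 of R) = (-0.7071,0.7071,-0.0000)
R[0][0] = -0.7071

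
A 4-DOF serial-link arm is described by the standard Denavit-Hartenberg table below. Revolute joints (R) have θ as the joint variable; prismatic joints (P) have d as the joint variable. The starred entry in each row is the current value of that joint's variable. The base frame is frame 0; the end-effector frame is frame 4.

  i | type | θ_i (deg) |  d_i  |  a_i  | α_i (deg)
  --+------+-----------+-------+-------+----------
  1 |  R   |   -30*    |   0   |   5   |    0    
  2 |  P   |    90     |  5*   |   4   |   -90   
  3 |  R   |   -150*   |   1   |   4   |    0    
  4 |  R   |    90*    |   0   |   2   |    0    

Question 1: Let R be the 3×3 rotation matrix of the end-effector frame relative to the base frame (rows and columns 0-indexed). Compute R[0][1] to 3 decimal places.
0.433

End-effector y-axis (col 1 of R) = (0.4330,0.7500,-0.5000)
R[0][1] = 0.4330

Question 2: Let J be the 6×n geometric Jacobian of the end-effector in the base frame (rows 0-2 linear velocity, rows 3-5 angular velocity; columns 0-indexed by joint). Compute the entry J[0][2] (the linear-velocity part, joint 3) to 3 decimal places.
axis z_2 = (-0.8660,0.5000,0.0000); lever o_n−o_2 = (-2.0981,-1.6340,3.7321)
cross product → J_v[:, 2] = (1.8660,3.2321,2.4641)
J_ω[:, 2] = z_2
entry J[0][2] = 1.8660

1.866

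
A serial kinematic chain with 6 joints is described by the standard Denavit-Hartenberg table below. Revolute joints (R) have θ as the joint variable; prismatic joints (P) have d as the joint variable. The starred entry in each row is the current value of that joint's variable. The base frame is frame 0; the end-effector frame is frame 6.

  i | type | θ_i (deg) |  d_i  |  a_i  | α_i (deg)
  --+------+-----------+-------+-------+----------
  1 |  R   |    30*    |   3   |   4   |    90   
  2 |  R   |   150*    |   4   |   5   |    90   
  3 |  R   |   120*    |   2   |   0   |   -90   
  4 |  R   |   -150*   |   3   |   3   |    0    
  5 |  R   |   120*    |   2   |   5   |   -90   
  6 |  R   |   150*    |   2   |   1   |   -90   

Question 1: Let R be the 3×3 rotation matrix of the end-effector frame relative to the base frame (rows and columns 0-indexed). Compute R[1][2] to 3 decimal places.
End-effector z-axis (col 2 of R) = (-0.1121,0.8683,-0.4833)
R[1][2] = 0.8683

0.868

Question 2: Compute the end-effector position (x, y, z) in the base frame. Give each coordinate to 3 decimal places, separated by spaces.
after link 1: o_1 = (3.4641, 2.0000, 3.0000)
after link 2: o_2 = (1.7141, -3.6292, 5.5000)
after link 3: o_3 = (2.5801, -3.1292, 7.2321)
after link 4: o_4 = (2.3289, 1.0559, 7.8816)
after link 5: o_5 = (7.7093, 0.9869, 8.0981)
after link 6: o_6 = (6.7740, -0.0918, 6.3771)

6.774 -0.092 6.377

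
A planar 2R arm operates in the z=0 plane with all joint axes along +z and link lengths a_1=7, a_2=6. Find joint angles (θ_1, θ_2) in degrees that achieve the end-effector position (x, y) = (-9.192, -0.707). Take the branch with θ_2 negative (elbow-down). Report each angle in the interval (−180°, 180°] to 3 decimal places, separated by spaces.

-134.998 -90.005

cos θ_2 = (84.9927−7²−6²)/(2·7·6) = -0.0001; θ_2 = -90.0050° (elbow-down)
β = atan2(-0.7070,-9.1920) = -175.6018°; ψ = atan2(-6.0000,6.9995) = -40.6034°
θ_1 = β − ψ = -134.9984°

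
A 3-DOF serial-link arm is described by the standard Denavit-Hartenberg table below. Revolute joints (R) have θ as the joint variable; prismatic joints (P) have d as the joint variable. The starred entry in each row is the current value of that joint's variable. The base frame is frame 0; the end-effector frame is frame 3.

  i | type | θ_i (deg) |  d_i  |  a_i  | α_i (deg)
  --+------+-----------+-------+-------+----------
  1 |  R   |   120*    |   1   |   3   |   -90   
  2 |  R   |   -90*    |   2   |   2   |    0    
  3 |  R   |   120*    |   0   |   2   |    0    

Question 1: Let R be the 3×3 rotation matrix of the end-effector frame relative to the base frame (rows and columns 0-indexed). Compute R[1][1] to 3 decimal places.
-0.433

End-effector y-axis (col 1 of R) = (0.2500,-0.4330,-0.8660)
R[1][1] = -0.4330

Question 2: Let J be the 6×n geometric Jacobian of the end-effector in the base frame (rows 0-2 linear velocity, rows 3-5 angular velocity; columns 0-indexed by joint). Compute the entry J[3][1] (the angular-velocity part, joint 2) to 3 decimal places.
-0.866

axis z_1 = (-0.8660,-0.5000,0.0000); lever o_n−o_1 = (-2.5981,0.5000,1.0000)
cross product → J_v[:, 1] = (-0.5000,0.8660,-1.7321)
J_ω[:, 1] = z_1
entry J[3][1] = -0.8660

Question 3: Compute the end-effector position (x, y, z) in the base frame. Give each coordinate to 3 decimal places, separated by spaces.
-4.098 3.098 2.000

after link 1: o_1 = (-1.5000, 2.5981, 1.0000)
after link 2: o_2 = (-3.2321, 1.5981, 3.0000)
after link 3: o_3 = (-4.0981, 3.0981, 2.0000)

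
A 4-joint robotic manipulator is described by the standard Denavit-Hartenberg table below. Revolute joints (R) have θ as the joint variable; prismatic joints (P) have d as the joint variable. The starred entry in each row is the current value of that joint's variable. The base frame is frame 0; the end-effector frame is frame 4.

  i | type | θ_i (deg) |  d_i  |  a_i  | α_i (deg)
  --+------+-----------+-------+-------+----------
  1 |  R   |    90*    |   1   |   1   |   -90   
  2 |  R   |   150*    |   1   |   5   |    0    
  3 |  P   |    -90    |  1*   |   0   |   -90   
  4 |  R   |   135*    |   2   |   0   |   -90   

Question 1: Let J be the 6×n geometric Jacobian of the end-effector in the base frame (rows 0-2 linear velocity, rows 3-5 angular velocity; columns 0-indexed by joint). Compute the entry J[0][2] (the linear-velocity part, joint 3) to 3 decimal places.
prismatic axis z_2 = (-1.0000,0.0000,0.0000)
J_v[:, 2] = z_2; J_ω[:, 2] = (0,0,0)
entry J[0][2] = -1.0000

-1.000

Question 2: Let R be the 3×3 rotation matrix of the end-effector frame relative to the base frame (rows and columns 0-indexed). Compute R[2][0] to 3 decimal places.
0.612

End-effector x-axis (col 0 of R) = (0.7071,-0.3536,0.6124)
R[2][0] = 0.6124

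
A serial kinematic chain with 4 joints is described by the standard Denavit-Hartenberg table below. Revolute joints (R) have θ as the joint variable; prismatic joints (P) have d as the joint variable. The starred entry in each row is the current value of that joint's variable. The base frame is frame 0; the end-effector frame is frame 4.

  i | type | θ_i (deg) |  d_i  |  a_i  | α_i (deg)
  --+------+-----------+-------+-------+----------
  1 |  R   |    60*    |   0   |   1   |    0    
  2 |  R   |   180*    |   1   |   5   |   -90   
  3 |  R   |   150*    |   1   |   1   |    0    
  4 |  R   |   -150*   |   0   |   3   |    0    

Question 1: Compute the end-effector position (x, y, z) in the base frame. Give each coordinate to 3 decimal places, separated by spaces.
after link 1: o_1 = (0.5000, 0.8660, 0.0000)
after link 2: o_2 = (-2.0000, -3.4641, 1.0000)
after link 3: o_3 = (-0.7010, -3.2141, 0.5000)
after link 4: o_4 = (-2.2010, -5.8122, 0.5000)

-2.201 -5.812 0.500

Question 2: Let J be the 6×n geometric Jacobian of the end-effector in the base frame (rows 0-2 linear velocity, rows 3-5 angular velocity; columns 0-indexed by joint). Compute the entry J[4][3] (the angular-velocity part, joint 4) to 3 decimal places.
-0.500

axis z_3 = (0.8660,-0.5000,0.0000); lever o_n−o_3 = (-1.5000,-2.5981,0.0000)
cross product → J_v[:, 3] = (0.0000,-0.0000,-3.0000)
J_ω[:, 3] = z_3
entry J[4][3] = -0.5000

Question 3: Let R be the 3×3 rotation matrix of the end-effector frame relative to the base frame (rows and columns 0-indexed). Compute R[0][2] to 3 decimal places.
0.866

End-effector z-axis (col 2 of R) = (0.8660,-0.5000,0.0000)
R[0][2] = 0.8660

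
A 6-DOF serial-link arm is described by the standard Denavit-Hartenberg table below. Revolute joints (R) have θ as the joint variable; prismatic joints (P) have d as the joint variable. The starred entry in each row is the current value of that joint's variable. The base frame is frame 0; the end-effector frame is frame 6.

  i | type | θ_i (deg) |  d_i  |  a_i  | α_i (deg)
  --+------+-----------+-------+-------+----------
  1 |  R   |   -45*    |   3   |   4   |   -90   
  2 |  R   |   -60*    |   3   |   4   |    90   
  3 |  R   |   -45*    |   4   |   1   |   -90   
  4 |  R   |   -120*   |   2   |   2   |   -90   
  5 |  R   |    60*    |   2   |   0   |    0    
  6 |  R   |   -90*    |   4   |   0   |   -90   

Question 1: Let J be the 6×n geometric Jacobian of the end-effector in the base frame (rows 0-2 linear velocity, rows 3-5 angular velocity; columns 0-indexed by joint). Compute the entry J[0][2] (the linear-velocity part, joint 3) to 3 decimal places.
4.397

axis z_2 = (-0.6124,0.6124,0.5000); lever o_n−o_2 = (-5.1463,1.9502,8.7728)
cross product → J_v[:, 2] = (4.3971,2.7990,1.9572)
J_ω[:, 2] = z_2
entry J[0][2] = 4.3971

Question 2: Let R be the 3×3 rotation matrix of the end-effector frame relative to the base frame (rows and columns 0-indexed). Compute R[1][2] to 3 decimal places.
0.236

End-effector z-axis (col 2 of R) = (-0.8522,0.2362,-0.4669)
R[1][2] = 0.2362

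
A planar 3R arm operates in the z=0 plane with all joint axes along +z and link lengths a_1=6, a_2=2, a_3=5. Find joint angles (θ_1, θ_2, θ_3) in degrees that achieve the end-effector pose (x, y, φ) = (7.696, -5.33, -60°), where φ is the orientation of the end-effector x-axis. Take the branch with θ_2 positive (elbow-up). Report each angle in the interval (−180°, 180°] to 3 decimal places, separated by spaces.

-29.999 120.005 -150.006

wrist centre = target − a_3·(cos φ, sin φ) = (5.1960, -0.9999)
cos θ_2 = (27.9982−6²−2²)/(2·6·2) = -0.5001; θ_2 = 120.0051° (elbow-up)
β = atan2(-0.9999,5.1960) = -10.8924°; ψ = atan2(1.7320,4.9998) = 19.1062°
θ_1 = β − ψ = -29.9986°
θ_3 = φ − θ_1 − θ_2 = -150.0065° (wrapped to (-180°,180°])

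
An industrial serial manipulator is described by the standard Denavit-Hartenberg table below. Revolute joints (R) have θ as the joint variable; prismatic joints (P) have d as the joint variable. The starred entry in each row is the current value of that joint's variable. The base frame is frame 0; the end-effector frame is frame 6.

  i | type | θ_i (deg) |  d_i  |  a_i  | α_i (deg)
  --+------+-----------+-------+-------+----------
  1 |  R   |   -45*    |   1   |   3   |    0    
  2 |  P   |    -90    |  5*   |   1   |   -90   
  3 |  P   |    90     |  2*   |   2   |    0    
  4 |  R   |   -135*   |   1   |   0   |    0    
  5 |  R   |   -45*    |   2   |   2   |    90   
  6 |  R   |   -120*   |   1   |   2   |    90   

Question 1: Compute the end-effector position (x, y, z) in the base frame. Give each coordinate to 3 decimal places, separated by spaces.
4.432 -4.432 5.000

after link 1: o_1 = (2.1213, -2.1213, 1.0000)
after link 2: o_2 = (1.4142, -2.8284, 6.0000)
after link 3: o_3 = (2.8284, -4.2426, 4.0000)
after link 4: o_4 = (3.5355, -4.9497, 4.0000)
after link 5: o_5 = (4.9497, -6.3640, 6.0000)
after link 6: o_6 = (4.4321, -4.4321, 5.0000)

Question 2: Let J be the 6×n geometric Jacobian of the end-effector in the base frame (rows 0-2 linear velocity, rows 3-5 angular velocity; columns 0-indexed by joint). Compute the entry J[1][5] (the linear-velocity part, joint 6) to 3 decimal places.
axis z_5 = (0.7071,0.7071,0.0000); lever o_n−o_5 = (-0.5176,1.9319,-1.0000)
cross product → J_v[:, 5] = (-0.7071,0.7071,1.7321)
J_ω[:, 5] = z_5
entry J[1][5] = 0.7071

0.707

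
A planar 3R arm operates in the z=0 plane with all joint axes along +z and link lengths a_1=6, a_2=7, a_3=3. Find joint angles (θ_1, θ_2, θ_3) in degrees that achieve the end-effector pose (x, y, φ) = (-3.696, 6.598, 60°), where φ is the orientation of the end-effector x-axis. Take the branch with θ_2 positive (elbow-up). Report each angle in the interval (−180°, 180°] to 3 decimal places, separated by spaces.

74.820 120.002 -134.822

wrist centre = target − a_3·(cos φ, sin φ) = (-5.1960, 3.9999)
cos θ_2 = (42.9978−6²−7²)/(2·6·7) = -0.5000; θ_2 = 120.0017° (elbow-up)
β = atan2(3.9999,-5.1960) = 142.4106°; ψ = atan2(6.0621,2.4998) = 67.5902°
θ_1 = β − ψ = 74.8204°
θ_3 = φ − θ_1 − θ_2 = -134.8221° (wrapped to (-180°,180°])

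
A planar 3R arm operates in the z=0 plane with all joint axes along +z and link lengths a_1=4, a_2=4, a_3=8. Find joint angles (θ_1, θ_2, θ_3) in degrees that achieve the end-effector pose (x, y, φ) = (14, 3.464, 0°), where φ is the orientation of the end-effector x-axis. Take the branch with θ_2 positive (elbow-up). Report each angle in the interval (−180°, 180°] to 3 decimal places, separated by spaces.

wrist centre = target − a_3·(cos φ, sin φ) = (6.0000, 3.4640)
cos θ_2 = (47.9993−4²−4²)/(2·4·4) = 0.5000; θ_2 = 60.0015° (elbow-up)
β = atan2(3.4640,6.0000) = 29.9993°; ψ = atan2(3.4642,5.9999) = 30.0007°
θ_1 = β − ψ = -0.0015°
θ_3 = φ − θ_1 − θ_2 = -60.0000° (wrapped to (-180°,180°])

-0.001 60.001 -60.000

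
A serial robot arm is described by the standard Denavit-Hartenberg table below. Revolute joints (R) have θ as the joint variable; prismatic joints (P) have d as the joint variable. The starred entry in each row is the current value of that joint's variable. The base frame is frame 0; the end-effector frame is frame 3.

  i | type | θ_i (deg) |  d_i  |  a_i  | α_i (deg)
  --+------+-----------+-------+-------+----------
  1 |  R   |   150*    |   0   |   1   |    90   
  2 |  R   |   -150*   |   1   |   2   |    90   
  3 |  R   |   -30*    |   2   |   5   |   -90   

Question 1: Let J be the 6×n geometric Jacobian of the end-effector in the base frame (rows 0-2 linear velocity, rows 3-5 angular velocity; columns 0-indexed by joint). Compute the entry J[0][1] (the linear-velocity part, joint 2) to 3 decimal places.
-1.241

axis z_1 = (0.5000,0.8660,0.0000); lever o_n−o_1 = (4.8636,-4.5401,-1.4330)
cross product → J_v[:, 1] = (-1.2410,0.7165,-6.4821)
J_ω[:, 1] = z_1
entry J[0][1] = -1.2410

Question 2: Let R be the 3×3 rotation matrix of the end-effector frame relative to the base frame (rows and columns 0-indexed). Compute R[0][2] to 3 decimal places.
0.808

End-effector z-axis (col 2 of R) = (0.8080,0.5335,-0.2500)
R[0][2] = 0.8080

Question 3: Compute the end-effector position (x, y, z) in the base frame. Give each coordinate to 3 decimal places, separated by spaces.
3.998 -4.040 -1.433

after link 1: o_1 = (-0.8660, 0.5000, 0.0000)
after link 2: o_2 = (1.1340, 0.5000, -1.0000)
after link 3: o_3 = (3.9976, -4.0401, -1.4330)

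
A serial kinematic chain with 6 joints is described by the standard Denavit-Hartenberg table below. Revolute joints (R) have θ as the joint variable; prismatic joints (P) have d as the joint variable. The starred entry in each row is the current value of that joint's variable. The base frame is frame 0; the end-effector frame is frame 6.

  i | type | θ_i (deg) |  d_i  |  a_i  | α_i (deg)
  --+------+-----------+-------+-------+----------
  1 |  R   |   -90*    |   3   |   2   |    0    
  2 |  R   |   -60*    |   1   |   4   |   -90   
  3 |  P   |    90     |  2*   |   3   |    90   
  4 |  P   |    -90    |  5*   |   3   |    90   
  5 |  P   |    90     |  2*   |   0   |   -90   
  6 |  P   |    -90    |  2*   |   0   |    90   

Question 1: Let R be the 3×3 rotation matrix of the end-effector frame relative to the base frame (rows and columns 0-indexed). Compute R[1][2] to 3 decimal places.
End-effector z-axis (col 2 of R) = (0.8660,0.5000,0.0000)
R[1][2] = 0.5000

0.500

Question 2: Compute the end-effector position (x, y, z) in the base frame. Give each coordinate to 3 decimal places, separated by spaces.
-7.294 -7.366 3.000

after link 1: o_1 = (0.0000, -2.0000, 3.0000)
after link 2: o_2 = (-3.4641, -4.0000, 4.0000)
after link 3: o_3 = (-2.4641, -5.7321, 1.0000)
after link 4: o_4 = (-8.2942, -5.6340, 1.0000)
after link 5: o_5 = (-8.2942, -5.6340, 3.0000)
after link 6: o_6 = (-7.2942, -7.3660, 3.0000)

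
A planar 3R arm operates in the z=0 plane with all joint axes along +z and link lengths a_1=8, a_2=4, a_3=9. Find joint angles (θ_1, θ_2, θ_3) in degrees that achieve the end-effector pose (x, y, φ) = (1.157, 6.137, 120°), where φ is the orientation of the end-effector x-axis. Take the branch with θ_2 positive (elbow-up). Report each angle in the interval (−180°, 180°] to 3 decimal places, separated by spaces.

wrist centre = target − a_3·(cos φ, sin φ) = (5.6570, -1.6572)
cos θ_2 = (34.7481−8²−4²)/(2·8·4) = -0.7071; θ_2 = 134.9963° (elbow-up)
β = atan2(-1.6572,5.6570) = -16.3280°; ψ = atan2(2.8286,5.1718) = 28.6757°
θ_1 = β − ψ = -45.0038°
θ_3 = φ − θ_1 − θ_2 = 30.0075° (wrapped to (-180°,180°])

-45.004 134.996 30.007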